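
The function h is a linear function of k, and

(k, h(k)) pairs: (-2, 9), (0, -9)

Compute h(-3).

18

Write h(k) = ak + b; the 2 given values yield a linear system in the 2 coefficients.
Solving, h(k) = -9k - 9.
Then h(-3) = 18.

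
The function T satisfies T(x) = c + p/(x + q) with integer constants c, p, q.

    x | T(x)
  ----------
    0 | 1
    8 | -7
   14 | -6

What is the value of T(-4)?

(T(x) − c)(x + q) = p for each data point; the three points give a linear system in c and q, then p follows.
Solving: c = -5, q = -2, p = -12, so T(x) = -5 − 12/(x − 2).
Then T(-4) = -5 − 12/(-6) = -3.

-3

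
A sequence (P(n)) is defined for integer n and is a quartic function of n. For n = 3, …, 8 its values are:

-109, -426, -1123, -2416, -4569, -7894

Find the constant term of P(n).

First differences: -317, -697, -1293, -2153, -3325. Second differences: -380, -596, -860, -1172. Third differences: -216, -264, -312. Fourth differences: -48, -48.
Level-4 differences are constant, so P has degree 4.
Fitting a degree-4 polynomial gives P(n) = -2n^4 + 4n² + 5n + 2.
The constant term is P(0) = 2.

2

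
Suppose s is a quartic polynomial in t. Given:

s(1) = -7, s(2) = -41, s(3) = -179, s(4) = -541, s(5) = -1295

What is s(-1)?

Write s(t) = at^4 + bt³ + ct² + dt + e; the 5 given values yield a linear system in the 5 coefficients.
Solving, s(t) = -2t^4 - 2t² + 2t - 5.
Then s(-1) = -11.

-11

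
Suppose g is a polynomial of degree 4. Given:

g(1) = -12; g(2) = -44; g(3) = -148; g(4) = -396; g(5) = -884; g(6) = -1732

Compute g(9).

-7996

First differences: -32, -104, -248, -488, -848. Second differences: -72, -144, -240, -360. Third differences: -72, -96, -120. Fourth differences: -24, -24.
Level-4 differences are constant, so g has degree 4.
Fitting a degree-4 polynomial gives g(x) = -x^4 - 2x³ + x² - 6x - 4.
Then g(9) = -7996.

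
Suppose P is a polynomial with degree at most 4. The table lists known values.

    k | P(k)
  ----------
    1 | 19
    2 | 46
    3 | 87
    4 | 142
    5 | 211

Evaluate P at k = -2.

22

First differences: 27, 41, 55, 69. Second differences: 14, 14, 14.
Level-2 differences are constant, so P has degree 2.
Fitting a degree-2 polynomial gives P(k) = 7k² + 6k + 6.
Then P(-2) = 22.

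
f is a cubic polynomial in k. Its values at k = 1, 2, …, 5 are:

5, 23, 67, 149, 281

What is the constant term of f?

Write f(k) = ak³ + bk² + ck + d; the 5 given values yield a linear system in the 4 coefficients.
Solving, f(k) = 2k³ + k² + k + 1.
The constant term is f(0) = 1.

1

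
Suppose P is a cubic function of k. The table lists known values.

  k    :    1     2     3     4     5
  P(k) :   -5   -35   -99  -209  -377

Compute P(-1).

1

First differences: -30, -64, -110, -168. Second differences: -34, -46, -58. Third differences: -12, -12.
Level-3 differences are constant, so P has degree 3.
Fitting a degree-3 polynomial gives P(k) = -2k³ - 5k² - k + 3.
Then P(-1) = 1.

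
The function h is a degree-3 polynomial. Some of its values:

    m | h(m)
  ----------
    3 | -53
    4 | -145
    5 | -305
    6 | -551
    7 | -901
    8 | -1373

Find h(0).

-5

Write h(m) = am³ + bm² + cm + d; the 6 given values yield a linear system in the 4 coefficients.
Solving, h(m) = -3m³ + 2m² + 5m - 5.
Then h(0) = -5.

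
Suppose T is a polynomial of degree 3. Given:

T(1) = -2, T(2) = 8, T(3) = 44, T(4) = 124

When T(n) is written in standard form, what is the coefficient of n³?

Write T(n) = an³ + bn² + cn + d; the 4 given values yield a linear system in the 4 coefficients.
Solving, T(n) = 3n³ - 5n² + 4n - 4.
The coefficient of n³ is 3.

3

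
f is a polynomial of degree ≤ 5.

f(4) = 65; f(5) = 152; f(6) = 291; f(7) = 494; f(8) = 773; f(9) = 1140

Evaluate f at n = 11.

First differences: 87, 139, 203, 279, 367. Second differences: 52, 64, 76, 88. Third differences: 12, 12, 12.
Level-3 differences are constant, so f has degree 3.
Fitting a degree-3 polynomial gives f(n) = 2n³ - 4n² + n - 3.
Then f(11) = 2186.

2186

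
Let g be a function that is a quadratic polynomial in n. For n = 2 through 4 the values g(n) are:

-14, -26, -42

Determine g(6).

Write g(n) = an² + bn + c; the 3 given values yield a linear system in the 3 coefficients.
Solving, g(n) = -2n² - 2n - 2.
Then g(6) = -86.

-86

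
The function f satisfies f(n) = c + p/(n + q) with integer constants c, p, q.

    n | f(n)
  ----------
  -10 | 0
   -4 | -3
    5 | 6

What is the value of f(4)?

7

(f(n) − c)(n + q) = p for each data point; the three points give a linear system in c and q, then p follows.
Solving: c = 2, q = 0, p = 20, so f(n) = 2 + 20/(n + 0).
Then f(4) = 2 + 20/4 = 7.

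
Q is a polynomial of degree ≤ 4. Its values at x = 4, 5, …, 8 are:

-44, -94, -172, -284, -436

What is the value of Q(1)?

First differences: -50, -78, -112, -152. Second differences: -28, -34, -40. Third differences: -6, -6.
Level-3 differences are constant, so Q has degree 3.
Fitting a degree-3 polynomial gives Q(x) = -x³ + x² + 2x - 4.
Then Q(1) = -2.

-2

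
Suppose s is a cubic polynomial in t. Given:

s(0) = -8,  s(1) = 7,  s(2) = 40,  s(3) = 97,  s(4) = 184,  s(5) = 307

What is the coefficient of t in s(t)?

First differences: 15, 33, 57, 87, 123. Second differences: 18, 24, 30, 36. Third differences: 6, 6, 6.
Level-3 differences are constant, so s has degree 3.
Fitting a degree-3 polynomial gives s(t) = t³ + 6t² + 8t - 8.
The coefficient of t is 8.

8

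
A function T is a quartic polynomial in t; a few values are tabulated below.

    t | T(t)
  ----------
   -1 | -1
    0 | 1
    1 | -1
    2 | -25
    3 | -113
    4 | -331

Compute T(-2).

-13

First differences: 2, -2, -24, -88, -218. Second differences: -4, -22, -64, -130. Third differences: -18, -42, -66. Fourth differences: -24, -24.
Level-4 differences are constant, so T has degree 4.
Fitting a degree-4 polynomial gives T(t) = -t^4 - t³ - t² + t + 1.
Then T(-2) = -13.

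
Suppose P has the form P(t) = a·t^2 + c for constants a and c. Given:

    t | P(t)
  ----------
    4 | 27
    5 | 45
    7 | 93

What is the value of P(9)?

157

From P(4) = 27 and P(5) = 45: 16a + c = 27 and 25a + c = 45.
Subtracting: 9a = 18, so a = 2; then c = 27 − 2·16 = -5.
So P(t) = 2t² − 5, and P(9) = 157.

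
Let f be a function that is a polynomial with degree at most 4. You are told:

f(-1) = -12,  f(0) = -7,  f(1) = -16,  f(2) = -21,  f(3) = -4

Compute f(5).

168

First differences: 5, -9, -5, 17. Second differences: -14, 4, 22. Third differences: 18, 18.
Level-3 differences are constant, so f has degree 3.
Fitting a degree-3 polynomial gives f(n) = 3n³ - 7n² - 5n - 7.
Then f(5) = 168.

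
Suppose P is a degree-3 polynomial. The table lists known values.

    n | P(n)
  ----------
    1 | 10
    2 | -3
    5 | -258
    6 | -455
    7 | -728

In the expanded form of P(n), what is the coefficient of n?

7

Write P(n) = an³ + bn² + cn + d; the 5 given values yield a linear system in the 4 coefficients.
Solving, P(n) = -2n³ - 2n² + 7n + 7.
The coefficient of n is 7.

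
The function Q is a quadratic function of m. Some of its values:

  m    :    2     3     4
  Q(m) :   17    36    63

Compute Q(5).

98

Write Q(m) = am² + bm + c; the 3 given values yield a linear system in the 3 coefficients.
Solving, Q(m) = 4m² - m + 3.
Then Q(5) = 98.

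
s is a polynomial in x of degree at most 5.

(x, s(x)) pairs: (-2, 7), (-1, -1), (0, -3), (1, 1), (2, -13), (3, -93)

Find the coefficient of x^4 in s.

-1

First differences: -8, -2, 4, -14, -80. Second differences: 6, 6, -18, -66. Third differences: 0, -24, -48. Fourth differences: -24, -24.
Level-4 differences are constant, so s has degree 4.
Fitting a degree-4 polynomial gives s(x) = -x^4 - 2x³ + 4x² + 3x - 3.
The coefficient of x^4 is -1.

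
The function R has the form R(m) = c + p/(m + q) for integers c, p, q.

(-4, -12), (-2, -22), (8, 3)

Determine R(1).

38

(R(m) − c)(m + q) = p for each data point; the three points give a linear system in c and q, then p follows.
Solving: c = -2, q = 0, p = 40, so R(m) = -2 + 40/(m + 0).
Then R(1) = -2 + 40/1 = 38.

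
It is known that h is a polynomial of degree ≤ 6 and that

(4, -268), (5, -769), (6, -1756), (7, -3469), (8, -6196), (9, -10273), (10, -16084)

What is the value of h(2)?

Write h(k) = ak^6 + bk^5 + ck^4 + dk³ + ek² + pk + q; the 7 given values yield a linear system in the 7 coefficients.
Solving, the top 2 coefficients vanish, and h(k) = -2k^4 + 4k³ - k² + 2k - 4.
Then h(2) = -4.

-4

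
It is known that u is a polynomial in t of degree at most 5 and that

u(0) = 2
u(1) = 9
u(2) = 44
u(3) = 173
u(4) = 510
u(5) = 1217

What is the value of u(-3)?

209

First differences: 7, 35, 129, 337, 707. Second differences: 28, 94, 208, 370. Third differences: 66, 114, 162. Fourth differences: 48, 48.
Level-4 differences are constant, so u has degree 4.
Fitting a degree-4 polynomial gives u(t) = 2t^4 - t³ + 3t² + 3t + 2.
Then u(-3) = 209.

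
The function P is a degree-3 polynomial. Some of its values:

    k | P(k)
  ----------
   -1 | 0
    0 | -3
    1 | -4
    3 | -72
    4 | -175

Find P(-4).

Write P(k) = ak³ + bk² + ck + d; the 5 given values yield a linear system in the 4 coefficients.
Solving, P(k) = -3k³ + k² + k - 3.
Then P(-4) = 201.

201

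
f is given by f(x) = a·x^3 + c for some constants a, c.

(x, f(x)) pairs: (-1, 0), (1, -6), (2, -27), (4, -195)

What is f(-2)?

From f(-1) = 0 and f(1) = -6: -1a + c = 0 and 1a + c = -6.
Subtracting: 2a = -6, so a = -3; then c = 0 − (-3)·(-1) = -3.
So f(x) = -3x³ − 3, and f(-2) = 21.

21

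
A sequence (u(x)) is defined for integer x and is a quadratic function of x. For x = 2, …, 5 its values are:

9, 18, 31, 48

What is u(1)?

4

Write u(x) = ax² + bx + c; the 4 given values yield a linear system in the 3 coefficients.
Solving, u(x) = 2x² - x + 3.
Then u(1) = 4.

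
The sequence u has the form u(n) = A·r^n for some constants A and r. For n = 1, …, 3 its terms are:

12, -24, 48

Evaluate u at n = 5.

192

Consecutive ratio: -24/12 = -2, and 48/(-24) = -2, so r = -2.
Then A·(-2)^1 = 12 gives A = -6, and u(n) = -6·(-2)^n.
u(5) = -6·(-2)^5 = 192.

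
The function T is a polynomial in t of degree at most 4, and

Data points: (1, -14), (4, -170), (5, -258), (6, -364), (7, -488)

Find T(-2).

Write T(t) = at^4 + bt³ + ct² + dt + e; the 5 given values yield a linear system in the 5 coefficients.
Solving, the top 2 coefficients vanish, and T(t) = -9t² - 7t + 2.
Then T(-2) = -20.

-20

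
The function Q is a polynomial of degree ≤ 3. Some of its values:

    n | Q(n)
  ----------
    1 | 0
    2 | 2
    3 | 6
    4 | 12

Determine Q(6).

First differences: 2, 4, 6. Second differences: 2, 2.
Level-2 differences are constant, so Q has degree 2.
Fitting a degree-2 polynomial gives Q(n) = n² - n.
Then Q(6) = 30.

30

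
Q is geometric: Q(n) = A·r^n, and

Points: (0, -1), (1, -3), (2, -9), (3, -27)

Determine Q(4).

Consecutive ratio: -3/(-1) = 3, and -9/(-3) = 3, so r = 3.
Then A·3^0 = -1 gives A = -1, and Q(n) = -1·3^n.
Q(4) = -1·3^4 = -81.

-81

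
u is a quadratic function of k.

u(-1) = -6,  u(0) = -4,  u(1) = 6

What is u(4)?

Write u(k) = ak² + bk + c; the 3 given values yield a linear system in the 3 coefficients.
Solving, u(k) = 4k² + 6k - 4.
Then u(4) = 84.

84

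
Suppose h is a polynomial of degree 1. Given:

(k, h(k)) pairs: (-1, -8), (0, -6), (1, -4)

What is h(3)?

First differences: 2, 2.
Level-1 differences are constant, so h has degree 1.
Fitting a degree-1 polynomial gives h(k) = 2k - 6.
Then h(3) = 0.

0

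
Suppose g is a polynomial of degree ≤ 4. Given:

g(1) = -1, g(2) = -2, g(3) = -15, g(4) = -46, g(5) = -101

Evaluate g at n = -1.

First differences: -1, -13, -31, -55. Second differences: -12, -18, -24. Third differences: -6, -6.
Level-3 differences are constant, so g has degree 3.
Fitting a degree-3 polynomial gives g(n) = -n³ + 6n - 6.
Then g(-1) = -11.

-11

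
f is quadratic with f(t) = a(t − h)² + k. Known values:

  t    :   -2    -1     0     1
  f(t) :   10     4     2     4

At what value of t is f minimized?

First differences -6, -2, 2; second difference 4 = 2a, so a = 2.
Expanding, the t-coefficient is −2ah = -4h; matching it to the data gives h = 0, and then k = 2.
So f(t) = 2(t + 0)² + 2.
Hence h = 0.

0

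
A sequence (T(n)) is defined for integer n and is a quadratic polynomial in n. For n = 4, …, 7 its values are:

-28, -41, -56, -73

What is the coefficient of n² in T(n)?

-1

First differences: -13, -15, -17. Second differences: -2, -2.
Level-2 differences are constant, so T has degree 2.
Fitting a degree-2 polynomial gives T(n) = -n² - 4n + 4.
The coefficient of n² is -1.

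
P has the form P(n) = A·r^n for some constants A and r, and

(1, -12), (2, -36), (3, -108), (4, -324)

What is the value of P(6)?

-2916

Consecutive ratio: -36/(-12) = 3, and -108/(-36) = 3, so r = 3.
Then A·3^1 = -12 gives A = -4, and P(n) = -4·3^n.
P(6) = -4·3^6 = -2916.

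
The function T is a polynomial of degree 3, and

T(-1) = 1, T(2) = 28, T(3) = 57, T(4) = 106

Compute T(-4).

Write T(n) = an³ + bn² + cn + d; the 4 given values yield a linear system in the 4 coefficients.
Solving, T(n) = n³ + n² + 5n + 6.
Then T(-4) = -62.

-62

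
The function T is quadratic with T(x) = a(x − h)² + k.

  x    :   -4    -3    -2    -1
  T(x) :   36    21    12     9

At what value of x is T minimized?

First differences -15, -9, -3; second difference 6 = 2a, so a = 3.
Expanding, the x-coefficient is −2ah = -6h; matching it to the data gives h = -1, and then k = 9.
So T(x) = 3(x + 1)² + 9.
Hence h = -1.

-1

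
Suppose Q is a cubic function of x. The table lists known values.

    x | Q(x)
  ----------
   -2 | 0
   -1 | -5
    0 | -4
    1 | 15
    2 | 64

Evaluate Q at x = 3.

155

First differences: -5, 1, 19, 49. Second differences: 6, 18, 30. Third differences: 12, 12.
Level-3 differences are constant, so Q has degree 3.
Fitting a degree-3 polynomial gives Q(x) = 2x³ + 9x² + 8x - 4.
Then Q(3) = 155.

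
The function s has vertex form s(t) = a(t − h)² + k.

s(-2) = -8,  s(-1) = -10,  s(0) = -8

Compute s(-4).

First differences -2, 2; second difference 4 = 2a, so a = 2.
Expanding, the t-coefficient is −2ah = -4h; matching it to the data gives h = -1, and then k = -10.
So s(t) = 2(t + 1)² − 10.
s(-4) = 2·(-3)² − 10 = 8.

8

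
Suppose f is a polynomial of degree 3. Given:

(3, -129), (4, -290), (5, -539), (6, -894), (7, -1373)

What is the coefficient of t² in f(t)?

First differences: -161, -249, -355, -479. Second differences: -88, -106, -124. Third differences: -18, -18.
Level-3 differences are constant, so f has degree 3.
Fitting a degree-3 polynomial gives f(t) = -3t³ - 8t² + 6t + 6.
The coefficient of t² is -8.

-8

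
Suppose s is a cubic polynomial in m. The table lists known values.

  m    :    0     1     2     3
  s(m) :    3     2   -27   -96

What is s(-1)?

-12

Write s(m) = am³ + bm² + cm + d; the 4 given values yield a linear system in the 4 coefficients.
Solving, s(m) = -2m³ - 8m² + 9m + 3.
Then s(-1) = -12.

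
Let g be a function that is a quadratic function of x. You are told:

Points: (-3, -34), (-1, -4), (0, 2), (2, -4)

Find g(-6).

Write g(x) = ax² + bx + c; the 4 given values yield a linear system in the 3 coefficients.
Solving, g(x) = -3x² + 3x + 2.
Then g(-6) = -124.

-124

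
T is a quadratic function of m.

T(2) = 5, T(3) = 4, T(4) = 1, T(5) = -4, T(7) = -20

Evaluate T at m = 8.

-31

Write T(m) = am² + bm + c; the 5 given values yield a linear system in the 3 coefficients.
Solving, T(m) = -m² + 4m + 1.
Then T(8) = -31.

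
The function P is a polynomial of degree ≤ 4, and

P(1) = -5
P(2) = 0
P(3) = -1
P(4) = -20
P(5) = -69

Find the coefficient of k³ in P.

First differences: 5, -1, -19, -49. Second differences: -6, -18, -30. Third differences: -12, -12.
Level-3 differences are constant, so P has degree 3.
Fitting a degree-3 polynomial gives P(k) = -2k³ + 9k² - 8k - 4.
The coefficient of k³ is -2.

-2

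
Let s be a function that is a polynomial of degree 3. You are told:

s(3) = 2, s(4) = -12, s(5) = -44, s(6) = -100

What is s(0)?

Write s(n) = an³ + bn² + cn + d; the 4 given values yield a linear system in the 4 coefficients.
Solving, s(n) = -n³ + 3n² + 2n - 4.
Then s(0) = -4.

-4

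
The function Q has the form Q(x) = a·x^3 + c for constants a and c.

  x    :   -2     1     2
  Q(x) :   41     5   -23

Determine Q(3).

-99

From Q(-2) = 41 and Q(1) = 5: -8a + c = 41 and 1a + c = 5.
Subtracting: 9a = -36, so a = -4; then c = 41 − (-4)·(-8) = 9.
So Q(x) = -4x³ + 9, and Q(3) = -99.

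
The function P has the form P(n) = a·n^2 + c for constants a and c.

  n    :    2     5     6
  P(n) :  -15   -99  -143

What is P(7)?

-195

From P(2) = -15 and P(5) = -99: 4a + c = -15 and 25a + c = -99.
Subtracting: 21a = -84, so a = -4; then c = -15 − (-4)·4 = 1.
So P(n) = -4n² + 1, and P(7) = -195.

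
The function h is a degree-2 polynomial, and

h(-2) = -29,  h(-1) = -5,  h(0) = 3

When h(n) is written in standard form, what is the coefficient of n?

Write h(n) = an² + bn + c; the 3 given values yield a linear system in the 3 coefficients.
Solving, h(n) = -8n² + 3.
The coefficient of n is 0.

0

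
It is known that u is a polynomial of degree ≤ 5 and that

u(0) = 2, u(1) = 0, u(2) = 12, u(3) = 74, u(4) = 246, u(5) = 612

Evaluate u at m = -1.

6

Write u(m) = am^5 + bm^4 + cm³ + dm² + em + p; the 6 given values yield a linear system in the 6 coefficients.
Solving, the leading coefficient vanishes, and u(m) = m^4 - 3m + 2.
Then u(-1) = 6.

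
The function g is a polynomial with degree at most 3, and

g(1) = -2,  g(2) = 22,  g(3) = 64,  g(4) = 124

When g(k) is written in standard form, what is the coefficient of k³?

First differences: 24, 42, 60. Second differences: 18, 18.
Level-2 differences are constant, so g has degree 2.
Fitting a degree-2 polynomial gives g(k) = 9k² - 3k - 8.
The coefficient of k³ is 0.

0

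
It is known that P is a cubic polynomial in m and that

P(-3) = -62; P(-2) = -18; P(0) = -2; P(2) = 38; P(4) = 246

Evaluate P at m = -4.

-154

Write P(m) = am³ + bm² + cm + d; the 5 given values yield a linear system in the 4 coefficients.
Solving, P(m) = 3m³ + 3m² + 2m - 2.
Then P(-4) = -154.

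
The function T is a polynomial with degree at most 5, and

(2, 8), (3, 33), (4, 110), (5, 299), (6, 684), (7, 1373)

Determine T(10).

Write T(m) = am^5 + bm^4 + cm³ + dm² + em + p; the 6 given values yield a linear system in the 6 coefficients.
Solving, the leading coefficient vanishes, and T(m) = m^4 - 4m³ + 7m² + m - 6.
Then T(10) = 6704.

6704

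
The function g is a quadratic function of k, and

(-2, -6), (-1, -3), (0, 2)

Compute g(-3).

Write g(k) = ak² + bk + c; the 3 given values yield a linear system in the 3 coefficients.
Solving, g(k) = k² + 6k + 2.
Then g(-3) = -7.

-7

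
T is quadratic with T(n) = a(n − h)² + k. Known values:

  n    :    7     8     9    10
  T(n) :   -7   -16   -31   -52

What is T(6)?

First differences -9, -15, -21; second difference -6 = 2a, so a = -3.
Expanding, the n-coefficient is −2ah = 6h; matching it to the data gives h = 6, and then k = -4.
So T(n) = -3(n − 6)² − 4.
T(6) = -3·0² − 4 = -4.

-4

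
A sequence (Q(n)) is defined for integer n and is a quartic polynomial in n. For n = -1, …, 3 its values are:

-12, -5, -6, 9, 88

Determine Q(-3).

Write Q(n) = an^4 + bn³ + cn² + dn + e; the 5 given values yield a linear system in the 5 coefficients.
Solving, Q(n) = n^4 + 2n³ - 5n² + n - 5.
Then Q(-3) = -26.

-26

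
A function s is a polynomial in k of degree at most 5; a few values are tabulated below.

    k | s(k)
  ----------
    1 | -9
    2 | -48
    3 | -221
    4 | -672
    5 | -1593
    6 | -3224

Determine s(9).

First differences: -39, -173, -451, -921, -1631. Second differences: -134, -278, -470, -710. Third differences: -144, -192, -240. Fourth differences: -48, -48.
Level-4 differences are constant, so s has degree 4.
Fitting a degree-4 polynomial gives s(k) = -2k^4 - 4k³ + 7k² - 2k - 8.
Then s(9) = -15497.

-15497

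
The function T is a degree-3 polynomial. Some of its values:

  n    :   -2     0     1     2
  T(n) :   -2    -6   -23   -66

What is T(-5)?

109

Write T(n) = an³ + bn² + cn + d; the 4 given values yield a linear system in the 4 coefficients.
Solving, T(n) = -2n³ - 7n² - 8n - 6.
Then T(-5) = 109.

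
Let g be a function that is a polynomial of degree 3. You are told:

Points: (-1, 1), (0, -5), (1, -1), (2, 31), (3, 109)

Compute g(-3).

-29

First differences: -6, 4, 32, 78. Second differences: 10, 28, 46. Third differences: 18, 18.
Level-3 differences are constant, so g has degree 3.
Fitting a degree-3 polynomial gives g(m) = 3m³ + 5m² - 4m - 5.
Then g(-3) = -29.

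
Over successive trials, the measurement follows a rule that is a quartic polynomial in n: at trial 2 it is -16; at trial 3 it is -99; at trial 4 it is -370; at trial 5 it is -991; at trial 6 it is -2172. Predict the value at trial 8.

Write the value at n as u(n).
Write u(n) = an^4 + bn³ + cn² + dn + e; the 5 given values yield a linear system in the 5 coefficients.
Solving, u(n) = -2n^4 + n³ + 7n² - 7n - 6.
Then u(8) = -7294.

-7294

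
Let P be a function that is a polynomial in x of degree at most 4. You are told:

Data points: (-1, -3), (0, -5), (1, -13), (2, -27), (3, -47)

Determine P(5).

First differences: -2, -8, -14, -20. Second differences: -6, -6, -6.
Level-2 differences are constant, so P has degree 2.
Fitting a degree-2 polynomial gives P(x) = -3x² - 5x - 5.
Then P(5) = -105.

-105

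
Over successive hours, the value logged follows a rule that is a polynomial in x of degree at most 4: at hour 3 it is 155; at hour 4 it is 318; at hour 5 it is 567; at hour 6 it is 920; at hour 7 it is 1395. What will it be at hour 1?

Write the value at x as Q(x).
First differences: 163, 249, 353, 475. Second differences: 86, 104, 122. Third differences: 18, 18.
Level-3 differences are constant, so Q has degree 3.
Fitting a degree-3 polynomial gives Q(x) = 3x³ + 7x² + 3x + 2.
Then Q(1) = 15.

15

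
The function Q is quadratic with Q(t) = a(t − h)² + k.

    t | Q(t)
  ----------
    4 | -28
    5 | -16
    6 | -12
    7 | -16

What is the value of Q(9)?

First differences 12, 4, -4; second difference -8 = 2a, so a = -4.
Expanding, the t-coefficient is −2ah = 8h; matching it to the data gives h = 6, and then k = -12.
So Q(t) = -4(t − 6)² − 12.
Q(9) = -4·3² − 12 = -48.

-48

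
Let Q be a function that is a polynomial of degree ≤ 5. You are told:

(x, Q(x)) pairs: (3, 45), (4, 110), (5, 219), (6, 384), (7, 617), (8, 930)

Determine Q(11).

First differences: 65, 109, 165, 233, 313. Second differences: 44, 56, 68, 80. Third differences: 12, 12, 12.
Level-3 differences are constant, so Q has degree 3.
Fitting a degree-3 polynomial gives Q(x) = 2x³ - 2x² + 5x - 6.
Then Q(11) = 2469.

2469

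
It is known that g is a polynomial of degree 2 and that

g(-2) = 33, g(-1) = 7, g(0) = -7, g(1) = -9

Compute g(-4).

Write g(n) = an² + bn + c; the 4 given values yield a linear system in the 3 coefficients.
Solving, g(n) = 6n² - 8n - 7.
Then g(-4) = 121.

121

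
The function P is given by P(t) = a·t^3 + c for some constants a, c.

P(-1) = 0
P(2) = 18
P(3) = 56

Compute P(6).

434

From P(-1) = 0 and P(2) = 18: -1a + c = 0 and 8a + c = 18.
Subtracting: 9a = 18, so a = 2; then c = 0 − 2·(-1) = 2.
So P(t) = 2t³ + 2, and P(6) = 434.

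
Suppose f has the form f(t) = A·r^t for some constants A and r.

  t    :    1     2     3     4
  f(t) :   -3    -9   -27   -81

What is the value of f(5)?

Consecutive ratio: -9/(-3) = 3, and -27/(-9) = 3, so r = 3.
Then A·3^1 = -3 gives A = -1, and f(t) = -1·3^t.
f(5) = -1·3^5 = -243.

-243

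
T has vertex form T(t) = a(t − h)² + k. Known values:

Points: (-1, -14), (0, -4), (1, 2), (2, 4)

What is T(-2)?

-28

First differences 10, 6, 2; second difference -4 = 2a, so a = -2.
Expanding, the t-coefficient is −2ah = 4h; matching it to the data gives h = 2, and then k = 4.
So T(t) = -2(t − 2)² + 4.
T(-2) = -2·(-4)² + 4 = -28.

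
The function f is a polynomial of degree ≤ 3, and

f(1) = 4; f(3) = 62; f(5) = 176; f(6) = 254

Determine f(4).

112

Write f(k) = ak³ + bk² + ck + d; the 4 given values yield a linear system in the 4 coefficients.
Solving, the leading coefficient vanishes, and f(k) = 7k² + k - 4.
Then f(4) = 112.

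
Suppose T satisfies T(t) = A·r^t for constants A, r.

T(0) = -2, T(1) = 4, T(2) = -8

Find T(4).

-32

Consecutive ratio: 4/(-2) = -2, and -8/4 = -2, so r = -2.
Then A·(-2)^0 = -2 gives A = -2, and T(t) = -2·(-2)^t.
T(4) = -2·(-2)^4 = -32.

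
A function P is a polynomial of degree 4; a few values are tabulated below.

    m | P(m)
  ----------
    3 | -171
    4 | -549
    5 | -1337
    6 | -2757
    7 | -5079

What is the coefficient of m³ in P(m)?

-1

Write P(m) = am^4 + bm³ + cm² + dm + e; the 5 given values yield a linear system in the 5 coefficients.
Solving, P(m) = -2m^4 - m³ + m² + 2m + 3.
The coefficient of m³ is -1.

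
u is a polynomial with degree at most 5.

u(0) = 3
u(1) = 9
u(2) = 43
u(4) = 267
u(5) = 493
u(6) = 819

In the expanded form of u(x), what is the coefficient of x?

-2

Write u(x) = ax^5 + bx^4 + cx³ + dx² + ex + p; the 6 given values yield a linear system in the 6 coefficients.
Solving, the top 2 coefficients vanish, and u(x) = 3x³ + 5x² - 2x + 3.
The coefficient of x is -2.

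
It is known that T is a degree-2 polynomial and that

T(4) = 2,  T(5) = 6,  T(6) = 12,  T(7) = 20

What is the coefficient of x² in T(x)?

1

Write T(x) = ax² + bx + c; the 4 given values yield a linear system in the 3 coefficients.
Solving, T(x) = x² - 5x + 6.
The coefficient of x² is 1.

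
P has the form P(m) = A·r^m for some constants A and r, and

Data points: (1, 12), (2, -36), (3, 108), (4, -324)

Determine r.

-3

Consecutive ratio: -36/12 = -3, and 108/(-36) = -3, so r = -3.
Then A·(-3)^1 = 12 gives A = -4, and P(m) = -4·(-3)^m.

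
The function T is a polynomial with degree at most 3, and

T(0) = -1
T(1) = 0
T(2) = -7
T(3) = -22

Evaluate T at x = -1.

First differences: 1, -7, -15. Second differences: -8, -8.
Level-2 differences are constant, so T has degree 2.
Fitting a degree-2 polynomial gives T(x) = -4x² + 5x - 1.
Then T(-1) = -10.

-10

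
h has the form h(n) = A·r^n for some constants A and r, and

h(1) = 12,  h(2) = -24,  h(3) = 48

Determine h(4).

Consecutive ratio: -24/12 = -2, and 48/(-24) = -2, so r = -2.
Then A·(-2)^1 = 12 gives A = -6, and h(n) = -6·(-2)^n.
h(4) = -6·(-2)^4 = -96.

-96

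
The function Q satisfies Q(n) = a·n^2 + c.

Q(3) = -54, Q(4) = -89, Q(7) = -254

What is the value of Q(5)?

From Q(3) = -54 and Q(4) = -89: 9a + c = -54 and 16a + c = -89.
Subtracting: 7a = -35, so a = -5; then c = -54 − (-5)·9 = -9.
So Q(n) = -5n² − 9, and Q(5) = -134.

-134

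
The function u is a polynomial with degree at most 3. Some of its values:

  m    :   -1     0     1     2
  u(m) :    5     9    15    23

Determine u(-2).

First differences: 4, 6, 8. Second differences: 2, 2.
Level-2 differences are constant, so u has degree 2.
Fitting a degree-2 polynomial gives u(m) = m² + 5m + 9.
Then u(-2) = 3.

3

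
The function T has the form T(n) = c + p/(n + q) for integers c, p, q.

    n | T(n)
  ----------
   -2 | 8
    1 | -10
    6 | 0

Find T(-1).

14

(T(n) − c)(n + q) = p for each data point; the three points give a linear system in c and q, then p follows.
Solving: c = 2, q = 0, p = -12, so T(n) = 2 − 12/(n + 0).
Then T(-1) = 2 − 12/(-1) = 14.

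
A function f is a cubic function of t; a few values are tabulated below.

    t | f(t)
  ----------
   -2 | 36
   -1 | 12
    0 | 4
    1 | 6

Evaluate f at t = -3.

Write f(t) = at³ + bt² + ct + d; the 4 given values yield a linear system in the 4 coefficients.
Solving, f(t) = -t³ + 5t² - 2t + 4.
Then f(-3) = 82.

82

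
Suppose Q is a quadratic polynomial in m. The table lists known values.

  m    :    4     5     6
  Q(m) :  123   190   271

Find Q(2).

31

Write Q(m) = am² + bm + c; the 3 given values yield a linear system in the 3 coefficients.
Solving, Q(m) = 7m² + 4m - 5.
Then Q(2) = 31.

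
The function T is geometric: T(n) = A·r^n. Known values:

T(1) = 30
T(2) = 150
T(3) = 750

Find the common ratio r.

5

Consecutive ratio: 150/30 = 5, and 750/150 = 5, so r = 5.
Then A·5^1 = 30 gives A = 6, and T(n) = 6·5^n.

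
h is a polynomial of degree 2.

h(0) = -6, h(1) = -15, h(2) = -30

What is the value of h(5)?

-111

Write h(m) = am² + bm + c; the 3 given values yield a linear system in the 3 coefficients.
Solving, h(m) = -3m² - 6m - 6.
Then h(5) = -111.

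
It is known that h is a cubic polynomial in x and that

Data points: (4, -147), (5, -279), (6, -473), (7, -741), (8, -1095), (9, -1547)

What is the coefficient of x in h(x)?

-1

Write h(x) = ax³ + bx² + cx + d; the 6 given values yield a linear system in the 4 coefficients.
Solving, h(x) = -2x³ - x² - x + 1.
The coefficient of x is -1.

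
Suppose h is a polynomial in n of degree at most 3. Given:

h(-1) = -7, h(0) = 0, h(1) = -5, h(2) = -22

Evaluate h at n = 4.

-92

First differences: 7, -5, -17. Second differences: -12, -12.
Level-2 differences are constant, so h has degree 2.
Fitting a degree-2 polynomial gives h(n) = -6n² + n.
Then h(4) = -92.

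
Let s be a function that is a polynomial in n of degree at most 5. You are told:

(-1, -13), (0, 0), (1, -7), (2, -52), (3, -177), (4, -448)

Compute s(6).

Write s(n) = an^5 + bn^4 + cn³ + dn² + en + p; the 6 given values yield a linear system in the 6 coefficients.
Solving, the leading coefficient vanishes, and s(n) = -n^4 - n³ - 9n² + 4n.
Then s(6) = -1812.

-1812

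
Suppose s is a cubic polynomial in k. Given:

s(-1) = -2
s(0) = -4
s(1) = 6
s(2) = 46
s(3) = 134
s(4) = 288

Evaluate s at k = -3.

-34

First differences: -2, 10, 40, 88, 154. Second differences: 12, 30, 48, 66. Third differences: 18, 18, 18.
Level-3 differences are constant, so s has degree 3.
Fitting a degree-3 polynomial gives s(k) = 3k³ + 6k² + k - 4.
Then s(-3) = -34.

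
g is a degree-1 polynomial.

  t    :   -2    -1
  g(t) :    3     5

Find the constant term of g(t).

Write g(t) = at + b; the 2 given values yield a linear system in the 2 coefficients.
Solving, g(t) = 2t + 7.
The constant term is g(0) = 7.

7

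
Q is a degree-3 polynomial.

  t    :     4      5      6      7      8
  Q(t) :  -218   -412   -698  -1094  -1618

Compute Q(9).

Write Q(t) = at³ + bt² + ct + d; the 5 given values yield a linear system in the 4 coefficients.
Solving, Q(t) = -3t³ - t² - 2t - 2.
Then Q(9) = -2288.

-2288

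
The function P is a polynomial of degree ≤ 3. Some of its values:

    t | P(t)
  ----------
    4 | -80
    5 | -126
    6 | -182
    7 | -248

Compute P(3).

Write P(t) = at³ + bt² + ct + d; the 4 given values yield a linear system in the 4 coefficients.
Solving, the leading coefficient vanishes, and P(t) = -5t² - t + 4.
Then P(3) = -44.

-44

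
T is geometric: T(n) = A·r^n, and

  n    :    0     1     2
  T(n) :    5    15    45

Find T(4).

405

Consecutive ratio: 15/5 = 3, and 45/15 = 3, so r = 3.
Then A·3^0 = 5 gives A = 5, and T(n) = 5·3^n.
T(4) = 5·3^4 = 405.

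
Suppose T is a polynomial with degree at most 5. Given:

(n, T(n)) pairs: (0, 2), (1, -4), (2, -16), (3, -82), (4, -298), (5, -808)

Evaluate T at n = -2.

First differences: -6, -12, -66, -216, -510. Second differences: -6, -54, -150, -294. Third differences: -48, -96, -144. Fourth differences: -48, -48.
Level-4 differences are constant, so T has degree 4.
Fitting a degree-4 polynomial gives T(n) = -2n^4 + 4n³ - n² - 7n + 2.
Then T(-2) = -52.

-52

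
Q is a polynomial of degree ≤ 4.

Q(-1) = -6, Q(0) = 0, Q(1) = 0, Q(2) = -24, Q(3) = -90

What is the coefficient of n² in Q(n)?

-3

First differences: 6, 0, -24, -66. Second differences: -6, -24, -42. Third differences: -18, -18.
Level-3 differences are constant, so Q has degree 3.
Fitting a degree-3 polynomial gives Q(n) = -3n³ - 3n² + 6n.
The coefficient of n² is -3.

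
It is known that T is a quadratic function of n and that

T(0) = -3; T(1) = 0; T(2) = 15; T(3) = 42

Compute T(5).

Write T(n) = an² + bn + c; the 4 given values yield a linear system in the 3 coefficients.
Solving, T(n) = 6n² - 3n - 3.
Then T(5) = 132.

132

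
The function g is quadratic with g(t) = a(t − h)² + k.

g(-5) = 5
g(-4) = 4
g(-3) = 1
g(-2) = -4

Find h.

-5

First differences -1, -3, -5; second difference -2 = 2a, so a = -1.
Expanding, the t-coefficient is −2ah = 2h; matching it to the data gives h = -5, and then k = 5.
So g(t) = -1(t + 5)² + 5.
Hence h = -5.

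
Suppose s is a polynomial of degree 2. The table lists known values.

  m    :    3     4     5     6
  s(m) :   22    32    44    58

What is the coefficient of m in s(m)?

Write s(m) = am² + bm + c; the 4 given values yield a linear system in the 3 coefficients.
Solving, s(m) = m² + 3m + 4.
The coefficient of m is 3.

3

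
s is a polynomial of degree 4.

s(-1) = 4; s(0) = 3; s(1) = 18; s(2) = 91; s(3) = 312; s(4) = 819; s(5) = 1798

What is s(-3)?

Write s(m) = am^4 + bm³ + cm² + dm + e; the 7 given values yield a linear system in the 5 coefficients.
Solving, s(m) = 2m^4 + 3m³ + 6m² + 4m + 3.
Then s(-3) = 126.

126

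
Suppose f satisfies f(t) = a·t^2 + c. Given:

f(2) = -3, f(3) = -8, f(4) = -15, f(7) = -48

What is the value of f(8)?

From f(2) = -3 and f(3) = -8: 4a + c = -3 and 9a + c = -8.
Subtracting: 5a = -5, so a = -1; then c = -3 − (-1)·4 = 1.
So f(t) = -1t² + 1, and f(8) = -63.

-63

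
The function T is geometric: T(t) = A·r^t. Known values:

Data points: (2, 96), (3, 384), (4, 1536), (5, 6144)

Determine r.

4

Consecutive ratio: 384/96 = 4, and 1536/384 = 4, so r = 4.
Then A·4^2 = 96 gives A = 6, and T(t) = 6·4^t.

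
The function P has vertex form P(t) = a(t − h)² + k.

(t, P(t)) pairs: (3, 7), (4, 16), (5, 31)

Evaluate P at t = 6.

52

First differences 9, 15; second difference 6 = 2a, so a = 3.
Expanding, the t-coefficient is −2ah = -6h; matching it to the data gives h = 2, and then k = 4.
So P(t) = 3(t − 2)² + 4.
P(6) = 3·4² + 4 = 52.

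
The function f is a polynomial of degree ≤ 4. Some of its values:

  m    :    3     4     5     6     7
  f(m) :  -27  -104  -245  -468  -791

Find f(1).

First differences: -77, -141, -223, -323. Second differences: -64, -82, -100. Third differences: -18, -18.
Level-3 differences are constant, so f has degree 3.
Fitting a degree-3 polynomial gives f(m) = -3m³ + 4m² + 6m.
Then f(1) = 7.

7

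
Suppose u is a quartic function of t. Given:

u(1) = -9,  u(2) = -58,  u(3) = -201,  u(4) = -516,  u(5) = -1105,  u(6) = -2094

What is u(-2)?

First differences: -49, -143, -315, -589, -989. Second differences: -94, -172, -274, -400. Third differences: -78, -102, -126. Fourth differences: -24, -24.
Level-4 differences are constant, so u has degree 4.
Fitting a degree-4 polynomial gives u(t) = -t^4 - 3t³ - 4t² - t.
Then u(-2) = -6.

-6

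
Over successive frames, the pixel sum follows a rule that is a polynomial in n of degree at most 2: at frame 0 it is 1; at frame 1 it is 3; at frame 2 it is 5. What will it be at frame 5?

11

Write the value at n as P(n).
First differences: 2, 2.
Level-1 differences are constant, so P has degree 1.
Fitting a degree-1 polynomial gives P(n) = 2n + 1.
Then P(5) = 11.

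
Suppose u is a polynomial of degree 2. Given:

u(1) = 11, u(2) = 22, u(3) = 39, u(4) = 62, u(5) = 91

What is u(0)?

6

First differences: 11, 17, 23, 29. Second differences: 6, 6, 6.
Level-2 differences are constant, so u has degree 2.
Fitting a degree-2 polynomial gives u(n) = 3n² + 2n + 6.
The constant term is u(0) = 6.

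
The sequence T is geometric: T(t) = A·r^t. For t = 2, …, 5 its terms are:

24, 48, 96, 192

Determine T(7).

768

Consecutive ratio: 48/24 = 2, and 96/48 = 2, so r = 2.
Then A·2^2 = 24 gives A = 6, and T(t) = 6·2^t.
T(7) = 6·2^7 = 768.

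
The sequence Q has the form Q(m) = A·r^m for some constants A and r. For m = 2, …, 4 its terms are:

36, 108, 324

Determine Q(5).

Consecutive ratio: 108/36 = 3, and 324/108 = 3, so r = 3.
Then A·3^2 = 36 gives A = 4, and Q(m) = 4·3^m.
Q(5) = 4·3^5 = 972.

972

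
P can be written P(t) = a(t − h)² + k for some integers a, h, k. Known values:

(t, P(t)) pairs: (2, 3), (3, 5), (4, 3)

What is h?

3

First differences 2, -2; second difference -4 = 2a, so a = -2.
Expanding, the t-coefficient is −2ah = 4h; matching it to the data gives h = 3, and then k = 5.
So P(t) = -2(t − 3)² + 5.
Hence h = 3.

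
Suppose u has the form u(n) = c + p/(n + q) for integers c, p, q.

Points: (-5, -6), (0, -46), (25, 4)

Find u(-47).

(u(n) − c)(n + q) = p for each data point; the three points give a linear system in c and q, then p follows.
Solving: c = 2, q = -1, p = 48, so u(n) = 2 + 48/(n − 1).
Then u(-47) = 2 + 48/(-48) = 1.

1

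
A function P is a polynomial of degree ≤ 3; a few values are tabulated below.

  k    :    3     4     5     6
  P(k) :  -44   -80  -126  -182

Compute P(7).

First differences: -36, -46, -56. Second differences: -10, -10.
Level-2 differences are constant, so P has degree 2.
Fitting a degree-2 polynomial gives P(k) = -5k² - k + 4.
Then P(7) = -248.

-248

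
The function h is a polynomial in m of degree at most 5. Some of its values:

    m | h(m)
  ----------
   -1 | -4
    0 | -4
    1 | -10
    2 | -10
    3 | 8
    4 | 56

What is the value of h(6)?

First differences: 0, -6, 0, 18, 48. Second differences: -6, 6, 18, 30. Third differences: 12, 12, 12.
Level-3 differences are constant, so h has degree 3.
Fitting a degree-3 polynomial gives h(m) = 2m³ - 3m² - 5m - 4.
Then h(6) = 290.

290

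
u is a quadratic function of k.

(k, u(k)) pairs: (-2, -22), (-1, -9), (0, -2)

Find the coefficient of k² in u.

-3

Write u(k) = ak² + bk + c; the 3 given values yield a linear system in the 3 coefficients.
Solving, u(k) = -3k² + 4k - 2.
The coefficient of k² is -3.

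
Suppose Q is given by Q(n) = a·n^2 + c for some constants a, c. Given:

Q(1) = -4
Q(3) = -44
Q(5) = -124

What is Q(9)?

-404

From Q(1) = -4 and Q(3) = -44: 1a + c = -4 and 9a + c = -44.
Subtracting: 8a = -40, so a = -5; then c = -4 − (-5)·1 = 1.
So Q(n) = -5n² + 1, and Q(9) = -404.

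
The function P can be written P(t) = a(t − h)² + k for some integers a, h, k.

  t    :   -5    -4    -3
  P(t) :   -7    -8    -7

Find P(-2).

-4

First differences -1, 1; second difference 2 = 2a, so a = 1.
Expanding, the t-coefficient is −2ah = -2h; matching it to the data gives h = -4, and then k = -8.
So P(t) = 1(t + 4)² − 8.
P(-2) = 1·2² − 8 = -4.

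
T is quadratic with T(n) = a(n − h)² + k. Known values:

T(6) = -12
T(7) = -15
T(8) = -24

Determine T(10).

First differences -3, -9; second difference -6 = 2a, so a = -3.
Expanding, the n-coefficient is −2ah = 6h; matching it to the data gives h = 6, and then k = -12.
So T(n) = -3(n − 6)² − 12.
T(10) = -3·4² − 12 = -60.

-60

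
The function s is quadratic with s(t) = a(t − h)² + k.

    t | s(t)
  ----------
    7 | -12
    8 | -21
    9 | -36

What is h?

First differences -9, -15; second difference -6 = 2a, so a = -3.
Expanding, the t-coefficient is −2ah = 6h; matching it to the data gives h = 6, and then k = -9.
So s(t) = -3(t − 6)² − 9.
Hence h = 6.

6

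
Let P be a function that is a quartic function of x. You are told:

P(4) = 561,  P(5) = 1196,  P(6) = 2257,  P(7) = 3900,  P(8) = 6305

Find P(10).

14241

Write P(x) = ax^4 + bx³ + cx² + dx + e; the 5 given values yield a linear system in the 5 coefficients.
Solving, P(x) = x^4 + 4x³ + 2x² + 4x + 1.
Then P(10) = 14241.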